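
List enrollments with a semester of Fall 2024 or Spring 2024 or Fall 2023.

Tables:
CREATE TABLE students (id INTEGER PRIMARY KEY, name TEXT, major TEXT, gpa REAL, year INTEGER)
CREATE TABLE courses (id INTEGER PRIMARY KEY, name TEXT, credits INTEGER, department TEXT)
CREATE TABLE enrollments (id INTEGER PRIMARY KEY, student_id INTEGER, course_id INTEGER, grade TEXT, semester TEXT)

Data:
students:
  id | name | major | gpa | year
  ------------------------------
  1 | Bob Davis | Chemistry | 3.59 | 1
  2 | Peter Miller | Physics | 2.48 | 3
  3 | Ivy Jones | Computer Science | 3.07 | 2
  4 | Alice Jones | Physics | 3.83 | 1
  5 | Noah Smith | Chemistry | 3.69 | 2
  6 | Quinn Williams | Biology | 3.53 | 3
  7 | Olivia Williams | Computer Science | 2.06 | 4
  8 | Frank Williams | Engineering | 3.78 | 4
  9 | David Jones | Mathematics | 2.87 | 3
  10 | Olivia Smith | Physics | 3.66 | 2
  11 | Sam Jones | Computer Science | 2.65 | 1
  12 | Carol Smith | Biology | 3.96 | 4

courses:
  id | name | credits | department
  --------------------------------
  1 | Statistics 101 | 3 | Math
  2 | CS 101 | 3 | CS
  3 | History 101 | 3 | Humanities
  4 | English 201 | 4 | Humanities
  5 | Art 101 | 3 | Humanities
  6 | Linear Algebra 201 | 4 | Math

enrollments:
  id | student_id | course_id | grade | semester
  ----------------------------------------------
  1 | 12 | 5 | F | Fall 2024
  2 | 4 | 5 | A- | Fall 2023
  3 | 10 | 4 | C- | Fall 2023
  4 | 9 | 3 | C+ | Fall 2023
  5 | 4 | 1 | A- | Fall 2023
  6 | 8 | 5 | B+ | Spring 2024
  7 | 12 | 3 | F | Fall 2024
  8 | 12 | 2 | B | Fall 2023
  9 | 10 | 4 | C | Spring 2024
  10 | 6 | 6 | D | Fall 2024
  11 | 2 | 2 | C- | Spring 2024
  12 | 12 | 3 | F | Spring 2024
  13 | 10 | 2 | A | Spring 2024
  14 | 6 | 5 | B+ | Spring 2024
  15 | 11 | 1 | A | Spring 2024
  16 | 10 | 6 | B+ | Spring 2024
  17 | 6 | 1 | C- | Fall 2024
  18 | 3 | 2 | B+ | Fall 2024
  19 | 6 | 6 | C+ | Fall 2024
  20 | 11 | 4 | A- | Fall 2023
SELECT id, semester FROM enrollments WHERE semester IN ('Fall 2024', 'Spring 2024', 'Fall 2023')

Execution result:
id | semester
1 | Fall 2024
2 | Fall 2023
3 | Fall 2023
4 | Fall 2023
5 | Fall 2023
6 | Spring 2024
7 | Fall 2024
8 | Fall 2023
9 | Spring 2024
10 | Fall 2024
11 | Spring 2024
12 | Spring 2024
13 | Spring 2024
14 | Spring 2024
15 | Spring 2024
16 | Spring 2024
17 | Fall 2024
18 | Fall 2024
19 | Fall 2024
20 | Fall 2023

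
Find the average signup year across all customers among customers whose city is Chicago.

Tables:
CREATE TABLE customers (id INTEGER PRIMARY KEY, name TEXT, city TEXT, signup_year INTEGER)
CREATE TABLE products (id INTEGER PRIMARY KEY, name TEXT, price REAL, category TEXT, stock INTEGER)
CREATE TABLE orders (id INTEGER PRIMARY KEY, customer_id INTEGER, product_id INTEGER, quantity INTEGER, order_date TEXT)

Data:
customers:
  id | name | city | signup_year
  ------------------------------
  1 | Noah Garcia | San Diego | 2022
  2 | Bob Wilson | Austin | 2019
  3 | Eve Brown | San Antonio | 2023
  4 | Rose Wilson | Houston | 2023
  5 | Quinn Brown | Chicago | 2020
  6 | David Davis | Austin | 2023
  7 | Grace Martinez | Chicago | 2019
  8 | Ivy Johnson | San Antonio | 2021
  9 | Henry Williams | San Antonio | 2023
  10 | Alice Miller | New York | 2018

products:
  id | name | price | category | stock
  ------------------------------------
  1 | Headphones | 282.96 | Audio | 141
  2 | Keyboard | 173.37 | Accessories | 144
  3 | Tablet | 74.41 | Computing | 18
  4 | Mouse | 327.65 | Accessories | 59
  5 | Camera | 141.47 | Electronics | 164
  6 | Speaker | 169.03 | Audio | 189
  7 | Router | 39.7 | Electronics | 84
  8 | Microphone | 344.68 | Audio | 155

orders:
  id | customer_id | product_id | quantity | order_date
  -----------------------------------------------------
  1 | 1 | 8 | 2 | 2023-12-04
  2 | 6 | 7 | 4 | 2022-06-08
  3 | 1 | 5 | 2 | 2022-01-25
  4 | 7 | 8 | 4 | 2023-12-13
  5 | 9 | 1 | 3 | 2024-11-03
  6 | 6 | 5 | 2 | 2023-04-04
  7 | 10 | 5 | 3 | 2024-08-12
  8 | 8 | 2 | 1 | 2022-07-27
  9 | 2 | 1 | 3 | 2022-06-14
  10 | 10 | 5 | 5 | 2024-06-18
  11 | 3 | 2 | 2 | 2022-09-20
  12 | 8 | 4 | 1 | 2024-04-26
SELECT AVG(signup_year) FROM customers WHERE city = 'Chicago'

Execution result:
2019.50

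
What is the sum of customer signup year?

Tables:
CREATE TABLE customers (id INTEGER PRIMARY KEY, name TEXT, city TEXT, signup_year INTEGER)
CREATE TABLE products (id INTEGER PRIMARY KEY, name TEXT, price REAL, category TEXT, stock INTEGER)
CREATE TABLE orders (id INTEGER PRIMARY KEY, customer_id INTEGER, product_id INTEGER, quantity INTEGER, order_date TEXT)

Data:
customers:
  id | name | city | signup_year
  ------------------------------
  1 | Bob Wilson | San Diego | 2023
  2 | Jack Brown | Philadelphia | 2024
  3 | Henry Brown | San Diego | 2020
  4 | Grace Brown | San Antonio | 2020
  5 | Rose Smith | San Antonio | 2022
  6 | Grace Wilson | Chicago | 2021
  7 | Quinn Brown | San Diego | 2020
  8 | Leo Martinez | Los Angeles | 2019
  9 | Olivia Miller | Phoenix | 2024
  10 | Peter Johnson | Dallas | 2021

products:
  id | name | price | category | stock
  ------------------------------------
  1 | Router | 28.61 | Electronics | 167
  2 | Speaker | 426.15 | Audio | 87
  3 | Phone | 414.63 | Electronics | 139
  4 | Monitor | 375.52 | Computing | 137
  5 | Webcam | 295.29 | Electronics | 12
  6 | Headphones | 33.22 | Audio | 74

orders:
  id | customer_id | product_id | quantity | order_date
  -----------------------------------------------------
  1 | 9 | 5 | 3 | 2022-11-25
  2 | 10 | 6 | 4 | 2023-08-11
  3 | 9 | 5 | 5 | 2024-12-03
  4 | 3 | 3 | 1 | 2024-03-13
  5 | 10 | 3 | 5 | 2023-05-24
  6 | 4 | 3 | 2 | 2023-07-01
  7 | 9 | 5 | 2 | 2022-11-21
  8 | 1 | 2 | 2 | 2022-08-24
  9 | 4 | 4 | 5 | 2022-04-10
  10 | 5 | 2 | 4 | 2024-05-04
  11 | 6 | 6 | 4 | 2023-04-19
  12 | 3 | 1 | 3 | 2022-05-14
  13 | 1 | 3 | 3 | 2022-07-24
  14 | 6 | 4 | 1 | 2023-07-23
SELECT SUM(signup_year) FROM customers

Execution result:
20214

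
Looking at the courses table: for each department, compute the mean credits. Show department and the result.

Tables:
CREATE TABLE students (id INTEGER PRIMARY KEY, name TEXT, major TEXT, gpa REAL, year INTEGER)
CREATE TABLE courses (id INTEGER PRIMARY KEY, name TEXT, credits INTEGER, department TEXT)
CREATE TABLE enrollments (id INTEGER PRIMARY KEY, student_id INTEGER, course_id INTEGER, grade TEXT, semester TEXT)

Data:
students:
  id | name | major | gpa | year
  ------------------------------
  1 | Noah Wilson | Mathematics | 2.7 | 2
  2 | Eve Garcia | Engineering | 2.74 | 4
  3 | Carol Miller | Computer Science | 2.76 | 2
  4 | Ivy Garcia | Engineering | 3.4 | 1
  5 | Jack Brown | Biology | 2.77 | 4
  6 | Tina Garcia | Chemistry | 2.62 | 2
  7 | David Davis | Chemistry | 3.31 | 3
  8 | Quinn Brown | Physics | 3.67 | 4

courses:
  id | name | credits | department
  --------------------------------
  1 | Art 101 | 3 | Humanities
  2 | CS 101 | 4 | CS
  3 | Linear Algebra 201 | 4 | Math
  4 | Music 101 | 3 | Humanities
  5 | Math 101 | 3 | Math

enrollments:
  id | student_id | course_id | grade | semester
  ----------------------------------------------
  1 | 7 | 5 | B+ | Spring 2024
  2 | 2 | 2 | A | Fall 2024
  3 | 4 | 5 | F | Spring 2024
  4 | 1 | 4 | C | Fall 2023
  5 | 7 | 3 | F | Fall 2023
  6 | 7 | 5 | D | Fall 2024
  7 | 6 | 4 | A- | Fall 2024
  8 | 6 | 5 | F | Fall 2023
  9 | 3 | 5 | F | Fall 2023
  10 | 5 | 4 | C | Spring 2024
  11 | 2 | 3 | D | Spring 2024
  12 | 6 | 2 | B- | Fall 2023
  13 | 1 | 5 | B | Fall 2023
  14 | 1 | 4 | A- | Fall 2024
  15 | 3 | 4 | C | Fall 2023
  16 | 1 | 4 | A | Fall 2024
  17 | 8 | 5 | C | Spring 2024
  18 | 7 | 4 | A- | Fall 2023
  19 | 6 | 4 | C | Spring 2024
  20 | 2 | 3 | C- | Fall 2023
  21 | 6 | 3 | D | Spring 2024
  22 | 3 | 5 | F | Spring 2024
SELECT department, AVG(credits) AS avg_credits FROM courses GROUP BY department

Execution result:
department | avg_credits
CS | 4.00
Humanities | 3.00
Math | 3.50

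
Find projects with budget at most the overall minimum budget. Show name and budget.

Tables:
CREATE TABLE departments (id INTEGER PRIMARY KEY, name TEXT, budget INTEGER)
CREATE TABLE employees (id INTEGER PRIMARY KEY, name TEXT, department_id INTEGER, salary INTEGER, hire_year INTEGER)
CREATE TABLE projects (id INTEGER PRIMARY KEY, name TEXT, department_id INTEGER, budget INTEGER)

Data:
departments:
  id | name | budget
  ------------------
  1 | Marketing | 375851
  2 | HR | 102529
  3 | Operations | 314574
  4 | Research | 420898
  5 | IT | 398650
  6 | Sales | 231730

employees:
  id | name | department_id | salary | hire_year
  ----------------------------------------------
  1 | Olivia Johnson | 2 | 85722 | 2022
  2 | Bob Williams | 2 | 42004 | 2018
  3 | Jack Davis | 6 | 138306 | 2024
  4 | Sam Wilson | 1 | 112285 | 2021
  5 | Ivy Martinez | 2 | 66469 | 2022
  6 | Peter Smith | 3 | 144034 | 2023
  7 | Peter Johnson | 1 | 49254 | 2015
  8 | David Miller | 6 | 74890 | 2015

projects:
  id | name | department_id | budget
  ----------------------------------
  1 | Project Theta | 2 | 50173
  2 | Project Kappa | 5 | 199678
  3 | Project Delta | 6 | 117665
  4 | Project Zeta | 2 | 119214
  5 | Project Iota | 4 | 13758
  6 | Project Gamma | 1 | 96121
SELECT name, budget FROM projects WHERE budget <= (SELECT MIN(budget) FROM projects)

Execution result:
name | budget
Project Iota | 13758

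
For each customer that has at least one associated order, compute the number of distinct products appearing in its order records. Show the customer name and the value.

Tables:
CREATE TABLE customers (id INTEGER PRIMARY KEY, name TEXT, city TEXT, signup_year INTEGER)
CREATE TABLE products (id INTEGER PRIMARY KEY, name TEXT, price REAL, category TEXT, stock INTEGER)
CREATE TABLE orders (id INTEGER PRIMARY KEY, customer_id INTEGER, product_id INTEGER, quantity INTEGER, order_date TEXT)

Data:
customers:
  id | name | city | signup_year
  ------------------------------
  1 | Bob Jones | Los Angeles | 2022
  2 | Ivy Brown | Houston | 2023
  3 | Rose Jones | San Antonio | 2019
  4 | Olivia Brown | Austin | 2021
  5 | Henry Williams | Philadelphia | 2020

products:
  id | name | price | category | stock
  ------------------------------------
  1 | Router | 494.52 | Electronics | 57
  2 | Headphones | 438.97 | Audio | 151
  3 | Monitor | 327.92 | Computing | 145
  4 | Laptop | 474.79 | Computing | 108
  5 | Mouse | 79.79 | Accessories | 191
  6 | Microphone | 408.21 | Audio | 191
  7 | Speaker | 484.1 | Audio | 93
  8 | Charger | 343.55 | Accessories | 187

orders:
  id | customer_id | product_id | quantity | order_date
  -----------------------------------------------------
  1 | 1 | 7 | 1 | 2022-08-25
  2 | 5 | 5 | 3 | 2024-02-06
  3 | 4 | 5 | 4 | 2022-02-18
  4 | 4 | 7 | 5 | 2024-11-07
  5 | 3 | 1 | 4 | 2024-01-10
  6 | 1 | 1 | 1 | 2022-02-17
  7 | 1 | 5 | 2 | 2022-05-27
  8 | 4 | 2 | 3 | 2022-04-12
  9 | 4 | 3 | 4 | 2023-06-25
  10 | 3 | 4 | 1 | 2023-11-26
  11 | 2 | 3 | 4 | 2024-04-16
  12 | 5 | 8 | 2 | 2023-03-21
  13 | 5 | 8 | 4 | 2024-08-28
SELECT p.name, COUNT(DISTINCT c.product_id) AS distinct_product_count FROM orders c JOIN customers p ON c.customer_id = p.id GROUP BY p.id, p.name

Execution result:
name | distinct_product_count
Bob Jones | 3
Ivy Brown | 1
Rose Jones | 2
Olivia Brown | 4
Henry Williams | 2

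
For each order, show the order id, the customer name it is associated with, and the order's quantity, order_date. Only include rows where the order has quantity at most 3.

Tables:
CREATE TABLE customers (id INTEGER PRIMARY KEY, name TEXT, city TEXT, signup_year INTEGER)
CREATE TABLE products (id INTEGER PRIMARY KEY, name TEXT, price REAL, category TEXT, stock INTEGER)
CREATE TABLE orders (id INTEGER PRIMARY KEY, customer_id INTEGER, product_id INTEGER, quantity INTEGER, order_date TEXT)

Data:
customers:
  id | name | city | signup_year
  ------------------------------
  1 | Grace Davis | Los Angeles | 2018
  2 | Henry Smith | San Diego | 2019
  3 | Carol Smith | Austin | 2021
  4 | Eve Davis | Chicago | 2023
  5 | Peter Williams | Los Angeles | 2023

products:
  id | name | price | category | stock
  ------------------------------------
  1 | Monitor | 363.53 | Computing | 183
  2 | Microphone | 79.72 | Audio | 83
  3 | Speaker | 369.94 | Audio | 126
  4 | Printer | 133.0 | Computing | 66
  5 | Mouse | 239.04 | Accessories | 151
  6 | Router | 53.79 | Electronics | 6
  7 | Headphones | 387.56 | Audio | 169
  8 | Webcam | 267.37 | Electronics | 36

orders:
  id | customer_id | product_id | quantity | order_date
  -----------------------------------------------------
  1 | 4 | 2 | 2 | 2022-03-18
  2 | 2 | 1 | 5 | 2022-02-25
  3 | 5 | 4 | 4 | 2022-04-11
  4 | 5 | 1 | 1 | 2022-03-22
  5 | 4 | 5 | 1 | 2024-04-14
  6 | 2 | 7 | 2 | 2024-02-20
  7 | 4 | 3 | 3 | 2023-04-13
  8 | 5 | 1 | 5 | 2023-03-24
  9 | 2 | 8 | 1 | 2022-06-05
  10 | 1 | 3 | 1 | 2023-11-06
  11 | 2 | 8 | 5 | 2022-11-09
SELECT c.id, p.name AS customer, c.quantity, c.order_date FROM orders c JOIN customers p ON c.customer_id = p.id WHERE c.quantity <= 3

Execution result:
id | customer | quantity | order_date
1 | Eve Davis | 2 | 2022-03-18
4 | Peter Williams | 1 | 2022-03-22
5 | Eve Davis | 1 | 2024-04-14
6 | Henry Smith | 2 | 2024-02-20
7 | Eve Davis | 3 | 2023-04-13
9 | Henry Smith | 1 | 2022-06-05
10 | Grace Davis | 1 | 2023-11-06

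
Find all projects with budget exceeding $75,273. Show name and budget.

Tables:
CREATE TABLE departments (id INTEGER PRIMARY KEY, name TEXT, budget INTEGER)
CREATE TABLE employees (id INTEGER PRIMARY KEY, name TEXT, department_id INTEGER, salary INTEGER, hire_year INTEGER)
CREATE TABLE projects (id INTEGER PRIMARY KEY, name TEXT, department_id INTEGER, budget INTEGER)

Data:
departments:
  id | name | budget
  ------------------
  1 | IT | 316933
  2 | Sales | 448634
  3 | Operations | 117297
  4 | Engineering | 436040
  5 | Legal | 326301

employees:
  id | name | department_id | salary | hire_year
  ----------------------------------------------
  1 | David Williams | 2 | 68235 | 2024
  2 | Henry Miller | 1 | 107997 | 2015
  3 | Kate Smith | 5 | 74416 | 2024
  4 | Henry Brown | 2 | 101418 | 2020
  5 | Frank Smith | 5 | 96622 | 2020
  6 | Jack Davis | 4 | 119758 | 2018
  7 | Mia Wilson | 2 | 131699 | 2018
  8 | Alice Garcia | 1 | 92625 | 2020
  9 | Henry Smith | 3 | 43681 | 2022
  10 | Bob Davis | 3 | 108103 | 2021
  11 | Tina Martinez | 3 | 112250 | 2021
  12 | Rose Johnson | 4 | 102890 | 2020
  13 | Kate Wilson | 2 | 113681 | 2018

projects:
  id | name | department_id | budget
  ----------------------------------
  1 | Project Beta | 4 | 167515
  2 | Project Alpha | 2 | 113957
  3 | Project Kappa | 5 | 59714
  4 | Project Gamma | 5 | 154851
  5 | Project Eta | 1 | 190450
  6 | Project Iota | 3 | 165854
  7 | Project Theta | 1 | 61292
SELECT name, budget FROM projects WHERE budget > 75273

Execution result:
name | budget
Project Beta | 167515
Project Alpha | 113957
Project Gamma | 154851
Project Eta | 190450
Project Iota | 165854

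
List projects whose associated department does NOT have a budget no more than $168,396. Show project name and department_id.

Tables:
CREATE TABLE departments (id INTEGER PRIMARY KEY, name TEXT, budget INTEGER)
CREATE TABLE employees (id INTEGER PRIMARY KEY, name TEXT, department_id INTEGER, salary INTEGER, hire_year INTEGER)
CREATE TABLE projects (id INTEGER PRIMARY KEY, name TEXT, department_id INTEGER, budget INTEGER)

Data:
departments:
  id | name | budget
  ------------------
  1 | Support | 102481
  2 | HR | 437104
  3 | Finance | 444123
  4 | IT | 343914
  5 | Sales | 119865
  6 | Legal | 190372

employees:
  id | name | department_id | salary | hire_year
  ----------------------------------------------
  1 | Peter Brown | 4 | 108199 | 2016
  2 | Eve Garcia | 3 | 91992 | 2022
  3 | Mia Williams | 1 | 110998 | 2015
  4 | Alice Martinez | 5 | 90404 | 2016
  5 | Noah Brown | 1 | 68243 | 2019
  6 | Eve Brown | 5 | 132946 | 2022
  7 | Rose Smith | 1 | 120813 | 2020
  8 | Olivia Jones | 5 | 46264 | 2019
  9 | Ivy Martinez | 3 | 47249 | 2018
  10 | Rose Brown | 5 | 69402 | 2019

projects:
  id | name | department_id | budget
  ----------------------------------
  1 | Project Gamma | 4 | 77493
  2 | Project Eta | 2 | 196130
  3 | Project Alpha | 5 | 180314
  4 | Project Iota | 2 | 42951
SELECT name, department_id FROM projects WHERE department_id NOT IN (SELECT id FROM departments WHERE budget <= 168396)

Execution result:
name | department_id
Project Gamma | 4
Project Eta | 2
Project Iota | 2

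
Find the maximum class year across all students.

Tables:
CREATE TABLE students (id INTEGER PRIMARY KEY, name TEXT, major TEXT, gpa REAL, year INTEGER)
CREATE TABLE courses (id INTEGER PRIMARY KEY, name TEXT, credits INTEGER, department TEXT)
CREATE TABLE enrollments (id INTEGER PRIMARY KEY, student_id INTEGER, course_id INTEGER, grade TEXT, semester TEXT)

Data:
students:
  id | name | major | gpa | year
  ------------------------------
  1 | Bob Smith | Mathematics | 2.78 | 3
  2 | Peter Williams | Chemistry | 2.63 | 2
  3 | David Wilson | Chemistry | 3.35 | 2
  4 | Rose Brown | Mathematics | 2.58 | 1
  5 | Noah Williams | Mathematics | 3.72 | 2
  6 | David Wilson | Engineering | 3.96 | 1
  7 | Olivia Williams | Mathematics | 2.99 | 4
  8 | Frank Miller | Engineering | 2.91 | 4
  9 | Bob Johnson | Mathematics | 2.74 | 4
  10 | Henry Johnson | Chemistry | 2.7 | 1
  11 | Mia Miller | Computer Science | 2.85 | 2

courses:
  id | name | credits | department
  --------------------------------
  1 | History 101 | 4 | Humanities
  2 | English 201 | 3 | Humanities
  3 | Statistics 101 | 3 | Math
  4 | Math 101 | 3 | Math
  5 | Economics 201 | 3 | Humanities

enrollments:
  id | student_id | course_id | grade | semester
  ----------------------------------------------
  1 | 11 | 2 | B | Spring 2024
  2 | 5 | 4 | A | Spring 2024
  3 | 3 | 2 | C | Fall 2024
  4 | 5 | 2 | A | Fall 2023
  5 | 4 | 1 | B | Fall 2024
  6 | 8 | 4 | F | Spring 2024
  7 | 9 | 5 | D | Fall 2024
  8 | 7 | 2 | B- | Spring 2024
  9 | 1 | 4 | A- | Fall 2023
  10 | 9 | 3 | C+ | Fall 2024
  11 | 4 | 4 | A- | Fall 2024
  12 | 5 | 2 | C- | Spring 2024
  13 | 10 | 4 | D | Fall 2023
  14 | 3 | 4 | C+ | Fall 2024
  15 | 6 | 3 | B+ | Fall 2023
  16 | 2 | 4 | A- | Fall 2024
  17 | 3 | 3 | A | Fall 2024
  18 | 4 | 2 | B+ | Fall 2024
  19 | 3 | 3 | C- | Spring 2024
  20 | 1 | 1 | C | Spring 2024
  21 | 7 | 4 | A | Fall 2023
SELECT MAX(year) FROM students

Execution result:
4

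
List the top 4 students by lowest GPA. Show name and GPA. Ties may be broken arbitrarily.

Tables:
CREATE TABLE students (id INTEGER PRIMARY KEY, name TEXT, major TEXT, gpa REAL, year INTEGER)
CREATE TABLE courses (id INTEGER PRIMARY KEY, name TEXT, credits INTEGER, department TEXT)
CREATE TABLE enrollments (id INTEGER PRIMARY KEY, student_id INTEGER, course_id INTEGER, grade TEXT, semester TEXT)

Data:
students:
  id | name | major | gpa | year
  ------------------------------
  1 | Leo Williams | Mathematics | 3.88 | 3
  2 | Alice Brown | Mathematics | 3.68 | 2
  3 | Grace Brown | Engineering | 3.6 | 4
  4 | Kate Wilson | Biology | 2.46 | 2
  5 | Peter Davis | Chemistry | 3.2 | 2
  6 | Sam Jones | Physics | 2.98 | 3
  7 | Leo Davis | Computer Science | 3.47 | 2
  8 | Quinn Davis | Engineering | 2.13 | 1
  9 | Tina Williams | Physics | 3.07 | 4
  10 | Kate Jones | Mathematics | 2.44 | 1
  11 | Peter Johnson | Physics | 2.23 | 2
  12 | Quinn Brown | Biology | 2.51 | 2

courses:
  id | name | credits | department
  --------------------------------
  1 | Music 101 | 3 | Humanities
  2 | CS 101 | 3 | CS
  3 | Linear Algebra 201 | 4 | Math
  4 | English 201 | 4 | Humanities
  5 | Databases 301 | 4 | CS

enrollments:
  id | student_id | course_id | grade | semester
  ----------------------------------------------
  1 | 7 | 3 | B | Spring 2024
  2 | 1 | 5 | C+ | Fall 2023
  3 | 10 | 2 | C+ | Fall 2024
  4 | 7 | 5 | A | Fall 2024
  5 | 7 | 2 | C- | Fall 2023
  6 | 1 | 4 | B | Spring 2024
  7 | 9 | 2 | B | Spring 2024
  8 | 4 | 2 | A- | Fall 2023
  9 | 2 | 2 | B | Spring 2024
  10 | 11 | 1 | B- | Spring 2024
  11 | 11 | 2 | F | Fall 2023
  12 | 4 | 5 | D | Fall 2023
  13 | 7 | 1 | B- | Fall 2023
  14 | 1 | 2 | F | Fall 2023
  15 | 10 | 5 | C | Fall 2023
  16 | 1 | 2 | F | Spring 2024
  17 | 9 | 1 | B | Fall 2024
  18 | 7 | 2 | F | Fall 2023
SELECT name, gpa FROM students ORDER BY gpa ASC LIMIT 4

Execution result:
name | gpa
Quinn Davis | 2.13
Peter Johnson | 2.23
Kate Jones | 2.44
Kate Wilson | 2.46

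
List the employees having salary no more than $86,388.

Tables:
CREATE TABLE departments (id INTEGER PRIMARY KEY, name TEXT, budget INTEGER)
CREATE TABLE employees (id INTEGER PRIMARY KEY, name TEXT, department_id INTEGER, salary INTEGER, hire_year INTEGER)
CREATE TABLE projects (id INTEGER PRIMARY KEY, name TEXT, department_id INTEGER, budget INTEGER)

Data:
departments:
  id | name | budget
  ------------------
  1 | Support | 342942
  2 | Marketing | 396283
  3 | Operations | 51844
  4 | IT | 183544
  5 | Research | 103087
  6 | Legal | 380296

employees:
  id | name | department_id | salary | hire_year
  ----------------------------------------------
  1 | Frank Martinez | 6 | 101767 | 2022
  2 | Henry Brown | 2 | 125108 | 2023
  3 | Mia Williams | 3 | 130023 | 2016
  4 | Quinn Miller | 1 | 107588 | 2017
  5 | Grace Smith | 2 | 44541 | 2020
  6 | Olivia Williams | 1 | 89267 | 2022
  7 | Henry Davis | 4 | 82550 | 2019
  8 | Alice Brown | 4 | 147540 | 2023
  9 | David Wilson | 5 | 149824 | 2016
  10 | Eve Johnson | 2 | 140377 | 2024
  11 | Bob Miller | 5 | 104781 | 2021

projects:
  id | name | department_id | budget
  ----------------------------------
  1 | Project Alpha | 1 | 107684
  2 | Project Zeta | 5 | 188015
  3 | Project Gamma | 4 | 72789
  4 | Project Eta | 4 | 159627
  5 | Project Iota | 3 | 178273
SELECT name, salary FROM employees WHERE salary <= 86388

Execution result:
name | salary
Grace Smith | 44541
Henry Davis | 82550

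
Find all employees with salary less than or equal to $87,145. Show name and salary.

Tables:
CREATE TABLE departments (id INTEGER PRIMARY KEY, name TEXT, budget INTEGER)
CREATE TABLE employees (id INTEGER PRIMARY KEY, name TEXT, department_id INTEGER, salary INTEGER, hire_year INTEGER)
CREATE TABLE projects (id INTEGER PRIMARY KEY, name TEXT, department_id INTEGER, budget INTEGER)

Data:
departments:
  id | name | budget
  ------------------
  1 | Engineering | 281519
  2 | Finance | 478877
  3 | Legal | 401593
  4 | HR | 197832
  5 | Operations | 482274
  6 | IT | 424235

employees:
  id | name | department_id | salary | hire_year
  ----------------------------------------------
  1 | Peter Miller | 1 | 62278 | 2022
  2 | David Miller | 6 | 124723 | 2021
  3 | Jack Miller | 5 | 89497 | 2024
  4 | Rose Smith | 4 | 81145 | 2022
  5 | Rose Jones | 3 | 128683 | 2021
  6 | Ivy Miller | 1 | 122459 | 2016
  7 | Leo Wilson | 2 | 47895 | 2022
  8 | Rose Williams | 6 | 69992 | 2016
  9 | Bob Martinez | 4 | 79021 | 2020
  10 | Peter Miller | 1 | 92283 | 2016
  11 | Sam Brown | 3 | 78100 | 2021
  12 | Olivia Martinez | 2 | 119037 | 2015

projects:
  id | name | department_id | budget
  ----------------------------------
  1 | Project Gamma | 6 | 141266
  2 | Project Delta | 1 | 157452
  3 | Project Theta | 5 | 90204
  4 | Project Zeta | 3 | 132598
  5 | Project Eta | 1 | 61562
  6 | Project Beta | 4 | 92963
SELECT name, salary FROM employees WHERE salary <= 87145

Execution result:
name | salary
Peter Miller | 62278
Rose Smith | 81145
Leo Wilson | 47895
Rose Williams | 69992
Bob Martinez | 79021
Sam Brown | 78100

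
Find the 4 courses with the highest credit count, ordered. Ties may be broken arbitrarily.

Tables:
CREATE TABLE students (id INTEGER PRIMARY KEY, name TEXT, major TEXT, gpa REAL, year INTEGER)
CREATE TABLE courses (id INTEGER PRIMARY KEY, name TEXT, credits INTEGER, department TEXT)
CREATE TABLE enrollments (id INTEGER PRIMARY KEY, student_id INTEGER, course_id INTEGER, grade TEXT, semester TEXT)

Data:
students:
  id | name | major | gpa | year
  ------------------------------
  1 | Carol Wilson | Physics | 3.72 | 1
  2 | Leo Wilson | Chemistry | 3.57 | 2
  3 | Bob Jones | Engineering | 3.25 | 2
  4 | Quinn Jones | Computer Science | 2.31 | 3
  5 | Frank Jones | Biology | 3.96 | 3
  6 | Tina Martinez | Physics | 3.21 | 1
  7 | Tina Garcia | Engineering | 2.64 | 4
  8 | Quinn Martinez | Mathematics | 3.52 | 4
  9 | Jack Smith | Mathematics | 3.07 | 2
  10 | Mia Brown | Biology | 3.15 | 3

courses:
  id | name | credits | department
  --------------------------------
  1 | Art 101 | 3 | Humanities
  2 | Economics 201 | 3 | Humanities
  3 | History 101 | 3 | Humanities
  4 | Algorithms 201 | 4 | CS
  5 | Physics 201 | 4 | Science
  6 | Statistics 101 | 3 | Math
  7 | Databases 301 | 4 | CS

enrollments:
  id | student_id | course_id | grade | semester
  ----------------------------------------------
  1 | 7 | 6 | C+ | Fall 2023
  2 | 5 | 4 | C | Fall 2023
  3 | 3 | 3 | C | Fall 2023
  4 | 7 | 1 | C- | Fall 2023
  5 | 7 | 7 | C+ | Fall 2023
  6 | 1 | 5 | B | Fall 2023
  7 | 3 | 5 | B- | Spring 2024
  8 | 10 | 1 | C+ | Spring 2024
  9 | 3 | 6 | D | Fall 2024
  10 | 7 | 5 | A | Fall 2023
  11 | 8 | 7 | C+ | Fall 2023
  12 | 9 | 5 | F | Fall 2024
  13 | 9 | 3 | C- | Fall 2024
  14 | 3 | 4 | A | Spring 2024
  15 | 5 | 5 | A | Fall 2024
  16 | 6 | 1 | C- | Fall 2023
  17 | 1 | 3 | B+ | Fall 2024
SELECT name, credits FROM courses ORDER BY credits DESC LIMIT 4

Execution result:
name | credits
Algorithms 201 | 4
Physics 201 | 4
Databases 301 | 4
Art 101 | 3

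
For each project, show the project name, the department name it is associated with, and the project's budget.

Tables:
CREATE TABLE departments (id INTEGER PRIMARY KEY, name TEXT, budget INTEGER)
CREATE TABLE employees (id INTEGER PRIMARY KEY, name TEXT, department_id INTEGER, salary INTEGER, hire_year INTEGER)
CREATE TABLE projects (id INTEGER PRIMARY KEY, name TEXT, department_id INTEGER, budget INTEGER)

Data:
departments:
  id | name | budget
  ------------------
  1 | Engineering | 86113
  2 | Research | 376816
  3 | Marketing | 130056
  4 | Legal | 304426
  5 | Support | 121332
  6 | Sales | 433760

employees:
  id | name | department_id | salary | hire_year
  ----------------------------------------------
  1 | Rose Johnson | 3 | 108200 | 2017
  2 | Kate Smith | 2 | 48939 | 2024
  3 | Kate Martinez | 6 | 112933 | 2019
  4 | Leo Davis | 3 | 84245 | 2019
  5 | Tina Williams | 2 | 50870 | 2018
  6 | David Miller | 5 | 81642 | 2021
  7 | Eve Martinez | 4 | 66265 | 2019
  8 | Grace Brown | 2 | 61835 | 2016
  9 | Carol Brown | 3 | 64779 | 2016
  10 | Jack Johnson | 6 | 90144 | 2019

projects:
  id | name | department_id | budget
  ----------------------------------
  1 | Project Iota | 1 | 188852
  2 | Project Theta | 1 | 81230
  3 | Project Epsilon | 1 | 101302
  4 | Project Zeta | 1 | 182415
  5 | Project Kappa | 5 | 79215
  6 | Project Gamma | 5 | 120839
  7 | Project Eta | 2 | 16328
SELECT c.name, p.name AS department, c.budget FROM projects c JOIN departments p ON c.department_id = p.id

Execution result:
name | department | budget
Project Iota | Engineering | 188852
Project Theta | Engineering | 81230
Project Epsilon | Engineering | 101302
Project Zeta | Engineering | 182415
Project Kappa | Support | 79215
Project Gamma | Support | 120839
Project Eta | Research | 16328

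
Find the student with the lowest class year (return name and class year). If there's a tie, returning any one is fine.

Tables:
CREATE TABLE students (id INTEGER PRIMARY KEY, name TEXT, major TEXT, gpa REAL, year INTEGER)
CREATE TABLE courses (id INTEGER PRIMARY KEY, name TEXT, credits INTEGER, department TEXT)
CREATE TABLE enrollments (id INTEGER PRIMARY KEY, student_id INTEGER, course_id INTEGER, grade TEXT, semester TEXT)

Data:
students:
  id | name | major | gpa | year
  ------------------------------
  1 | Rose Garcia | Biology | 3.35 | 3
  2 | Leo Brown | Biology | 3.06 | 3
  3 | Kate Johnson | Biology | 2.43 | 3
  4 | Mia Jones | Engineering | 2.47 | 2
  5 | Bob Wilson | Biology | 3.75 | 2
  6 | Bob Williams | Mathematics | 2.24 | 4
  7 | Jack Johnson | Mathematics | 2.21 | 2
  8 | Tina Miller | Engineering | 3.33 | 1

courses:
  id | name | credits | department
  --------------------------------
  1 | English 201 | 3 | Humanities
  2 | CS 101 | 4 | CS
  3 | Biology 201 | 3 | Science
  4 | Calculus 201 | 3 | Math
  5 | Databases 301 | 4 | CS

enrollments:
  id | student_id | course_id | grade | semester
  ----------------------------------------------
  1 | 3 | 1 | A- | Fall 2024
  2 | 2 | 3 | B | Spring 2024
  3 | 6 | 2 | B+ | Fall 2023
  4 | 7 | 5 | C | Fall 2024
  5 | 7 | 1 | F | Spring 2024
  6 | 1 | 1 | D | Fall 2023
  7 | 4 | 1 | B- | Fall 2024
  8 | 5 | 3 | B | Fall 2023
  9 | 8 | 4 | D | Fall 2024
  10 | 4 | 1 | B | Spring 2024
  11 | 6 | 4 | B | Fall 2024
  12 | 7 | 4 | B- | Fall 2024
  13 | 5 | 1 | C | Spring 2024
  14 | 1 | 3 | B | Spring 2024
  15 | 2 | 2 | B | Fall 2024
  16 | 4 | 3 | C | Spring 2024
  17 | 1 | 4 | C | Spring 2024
SELECT name, year FROM students ORDER BY year ASC LIMIT 1

Execution result:
name | year
Tina Miller | 1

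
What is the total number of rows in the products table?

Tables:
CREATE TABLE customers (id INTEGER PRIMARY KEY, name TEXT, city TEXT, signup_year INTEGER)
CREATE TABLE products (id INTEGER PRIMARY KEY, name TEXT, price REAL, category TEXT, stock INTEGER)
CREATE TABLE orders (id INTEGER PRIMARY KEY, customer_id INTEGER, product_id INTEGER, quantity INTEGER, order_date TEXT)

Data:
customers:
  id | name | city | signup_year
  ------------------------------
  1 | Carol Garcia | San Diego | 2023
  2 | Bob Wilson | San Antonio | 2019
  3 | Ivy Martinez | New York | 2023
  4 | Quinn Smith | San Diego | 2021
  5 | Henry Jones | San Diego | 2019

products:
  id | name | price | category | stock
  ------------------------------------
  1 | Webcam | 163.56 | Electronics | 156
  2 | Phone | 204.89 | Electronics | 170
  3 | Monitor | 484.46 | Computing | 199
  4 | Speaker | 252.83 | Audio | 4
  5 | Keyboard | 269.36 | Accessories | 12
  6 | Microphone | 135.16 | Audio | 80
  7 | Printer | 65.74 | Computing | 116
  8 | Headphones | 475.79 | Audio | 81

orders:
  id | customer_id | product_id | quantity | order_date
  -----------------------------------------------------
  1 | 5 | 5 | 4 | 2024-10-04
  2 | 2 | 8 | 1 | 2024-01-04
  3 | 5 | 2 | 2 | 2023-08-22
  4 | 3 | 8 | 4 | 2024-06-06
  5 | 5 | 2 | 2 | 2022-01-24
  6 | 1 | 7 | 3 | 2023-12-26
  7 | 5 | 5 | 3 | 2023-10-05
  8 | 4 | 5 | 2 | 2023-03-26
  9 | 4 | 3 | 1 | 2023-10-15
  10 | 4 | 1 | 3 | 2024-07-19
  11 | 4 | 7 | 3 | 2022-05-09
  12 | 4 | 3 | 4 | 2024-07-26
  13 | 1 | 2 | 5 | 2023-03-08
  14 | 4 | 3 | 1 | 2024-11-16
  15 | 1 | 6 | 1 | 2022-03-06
SELECT COUNT(*) FROM products

Execution result:
8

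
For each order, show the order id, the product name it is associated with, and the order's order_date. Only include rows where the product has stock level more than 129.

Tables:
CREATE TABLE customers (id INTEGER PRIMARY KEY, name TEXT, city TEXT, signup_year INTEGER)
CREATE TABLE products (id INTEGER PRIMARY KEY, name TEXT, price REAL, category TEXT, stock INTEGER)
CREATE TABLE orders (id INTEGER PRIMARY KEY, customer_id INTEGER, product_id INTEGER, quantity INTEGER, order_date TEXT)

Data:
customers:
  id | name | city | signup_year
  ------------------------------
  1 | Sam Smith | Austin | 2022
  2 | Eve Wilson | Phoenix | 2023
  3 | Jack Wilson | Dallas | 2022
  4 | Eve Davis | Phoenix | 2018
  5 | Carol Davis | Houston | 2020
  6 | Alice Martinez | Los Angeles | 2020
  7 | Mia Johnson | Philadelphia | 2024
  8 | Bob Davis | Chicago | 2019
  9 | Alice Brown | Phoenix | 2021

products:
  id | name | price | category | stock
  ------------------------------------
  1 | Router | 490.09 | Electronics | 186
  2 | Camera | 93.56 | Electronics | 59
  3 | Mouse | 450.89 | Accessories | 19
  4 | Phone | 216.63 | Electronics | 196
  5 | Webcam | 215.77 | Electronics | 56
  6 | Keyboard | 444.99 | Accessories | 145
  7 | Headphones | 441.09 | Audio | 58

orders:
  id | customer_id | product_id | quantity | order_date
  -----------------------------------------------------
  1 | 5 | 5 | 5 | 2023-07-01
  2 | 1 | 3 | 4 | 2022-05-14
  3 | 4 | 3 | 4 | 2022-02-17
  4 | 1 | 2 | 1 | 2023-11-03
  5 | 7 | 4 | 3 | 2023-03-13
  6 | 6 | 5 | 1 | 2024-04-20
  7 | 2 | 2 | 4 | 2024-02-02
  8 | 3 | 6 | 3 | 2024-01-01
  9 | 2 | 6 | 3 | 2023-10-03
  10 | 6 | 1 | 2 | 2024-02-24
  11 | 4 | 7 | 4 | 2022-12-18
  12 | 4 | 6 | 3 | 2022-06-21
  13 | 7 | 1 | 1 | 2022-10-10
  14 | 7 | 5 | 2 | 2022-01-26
SELECT c.id, p.name AS product, c.order_date FROM orders c JOIN products p ON c.product_id = p.id WHERE p.stock > 129

Execution result:
id | product | order_date
5 | Phone | 2023-03-13
8 | Keyboard | 2024-01-01
9 | Keyboard | 2023-10-03
10 | Router | 2024-02-24
12 | Keyboard | 2022-06-21
13 | Router | 2022-10-10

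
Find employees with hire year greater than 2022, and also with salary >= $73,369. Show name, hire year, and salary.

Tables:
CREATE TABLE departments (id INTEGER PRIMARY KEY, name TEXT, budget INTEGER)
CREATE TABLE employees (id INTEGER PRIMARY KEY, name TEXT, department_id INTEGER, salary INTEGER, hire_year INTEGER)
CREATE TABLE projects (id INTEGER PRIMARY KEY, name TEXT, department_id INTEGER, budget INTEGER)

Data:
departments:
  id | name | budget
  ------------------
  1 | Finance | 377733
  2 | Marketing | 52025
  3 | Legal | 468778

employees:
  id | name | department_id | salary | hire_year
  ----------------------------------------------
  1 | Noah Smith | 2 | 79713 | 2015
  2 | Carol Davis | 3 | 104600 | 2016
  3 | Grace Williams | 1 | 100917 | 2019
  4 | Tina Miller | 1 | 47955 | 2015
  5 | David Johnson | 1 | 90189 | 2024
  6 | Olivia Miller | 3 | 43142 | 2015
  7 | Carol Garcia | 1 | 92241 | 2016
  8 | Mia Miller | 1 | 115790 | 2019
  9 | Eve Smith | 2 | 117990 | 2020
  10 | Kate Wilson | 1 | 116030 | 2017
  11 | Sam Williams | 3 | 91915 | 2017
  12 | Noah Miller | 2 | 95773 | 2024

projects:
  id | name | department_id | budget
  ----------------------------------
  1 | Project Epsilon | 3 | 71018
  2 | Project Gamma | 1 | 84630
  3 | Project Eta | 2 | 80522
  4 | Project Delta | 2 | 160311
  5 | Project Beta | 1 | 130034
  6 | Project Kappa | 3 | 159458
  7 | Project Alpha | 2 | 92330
SELECT name, hire_year, salary FROM employees WHERE hire_year > 2022 AND salary >= 73369

Execution result:
name | hire_year | salary
David Johnson | 2024 | 90189
Noah Miller | 2024 | 95773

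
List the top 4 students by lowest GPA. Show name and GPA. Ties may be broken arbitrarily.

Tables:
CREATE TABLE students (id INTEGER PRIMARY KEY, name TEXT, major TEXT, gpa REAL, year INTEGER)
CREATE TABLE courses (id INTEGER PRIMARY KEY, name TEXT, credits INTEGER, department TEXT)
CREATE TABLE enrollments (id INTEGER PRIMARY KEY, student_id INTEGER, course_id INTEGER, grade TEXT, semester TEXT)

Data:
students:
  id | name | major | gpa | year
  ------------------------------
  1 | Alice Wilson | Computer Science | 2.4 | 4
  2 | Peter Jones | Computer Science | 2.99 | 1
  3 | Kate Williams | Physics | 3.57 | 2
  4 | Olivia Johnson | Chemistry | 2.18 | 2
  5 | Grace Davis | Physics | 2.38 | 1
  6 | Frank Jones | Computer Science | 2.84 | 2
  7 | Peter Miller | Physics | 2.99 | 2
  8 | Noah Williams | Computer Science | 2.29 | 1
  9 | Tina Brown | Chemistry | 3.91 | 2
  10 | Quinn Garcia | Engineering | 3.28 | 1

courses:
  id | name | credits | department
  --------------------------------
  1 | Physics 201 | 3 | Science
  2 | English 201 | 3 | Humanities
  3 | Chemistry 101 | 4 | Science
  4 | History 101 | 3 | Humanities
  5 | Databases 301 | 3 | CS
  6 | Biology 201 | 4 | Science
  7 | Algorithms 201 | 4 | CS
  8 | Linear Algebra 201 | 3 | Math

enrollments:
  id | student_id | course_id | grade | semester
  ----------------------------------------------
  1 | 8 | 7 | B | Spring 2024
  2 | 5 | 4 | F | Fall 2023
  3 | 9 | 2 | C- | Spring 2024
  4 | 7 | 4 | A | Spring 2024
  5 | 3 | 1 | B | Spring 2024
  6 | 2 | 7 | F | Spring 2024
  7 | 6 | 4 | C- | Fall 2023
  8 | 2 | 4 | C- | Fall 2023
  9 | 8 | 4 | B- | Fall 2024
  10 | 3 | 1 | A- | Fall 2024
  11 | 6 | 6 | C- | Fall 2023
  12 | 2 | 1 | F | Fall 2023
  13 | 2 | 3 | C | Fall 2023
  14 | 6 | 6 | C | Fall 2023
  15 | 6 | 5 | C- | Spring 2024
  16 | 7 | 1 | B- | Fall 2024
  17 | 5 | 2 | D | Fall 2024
SELECT name, gpa FROM students ORDER BY gpa ASC LIMIT 4

Execution result:
name | gpa
Olivia Johnson | 2.18
Noah Williams | 2.29
Grace Davis | 2.38
Alice Wilson | 2.40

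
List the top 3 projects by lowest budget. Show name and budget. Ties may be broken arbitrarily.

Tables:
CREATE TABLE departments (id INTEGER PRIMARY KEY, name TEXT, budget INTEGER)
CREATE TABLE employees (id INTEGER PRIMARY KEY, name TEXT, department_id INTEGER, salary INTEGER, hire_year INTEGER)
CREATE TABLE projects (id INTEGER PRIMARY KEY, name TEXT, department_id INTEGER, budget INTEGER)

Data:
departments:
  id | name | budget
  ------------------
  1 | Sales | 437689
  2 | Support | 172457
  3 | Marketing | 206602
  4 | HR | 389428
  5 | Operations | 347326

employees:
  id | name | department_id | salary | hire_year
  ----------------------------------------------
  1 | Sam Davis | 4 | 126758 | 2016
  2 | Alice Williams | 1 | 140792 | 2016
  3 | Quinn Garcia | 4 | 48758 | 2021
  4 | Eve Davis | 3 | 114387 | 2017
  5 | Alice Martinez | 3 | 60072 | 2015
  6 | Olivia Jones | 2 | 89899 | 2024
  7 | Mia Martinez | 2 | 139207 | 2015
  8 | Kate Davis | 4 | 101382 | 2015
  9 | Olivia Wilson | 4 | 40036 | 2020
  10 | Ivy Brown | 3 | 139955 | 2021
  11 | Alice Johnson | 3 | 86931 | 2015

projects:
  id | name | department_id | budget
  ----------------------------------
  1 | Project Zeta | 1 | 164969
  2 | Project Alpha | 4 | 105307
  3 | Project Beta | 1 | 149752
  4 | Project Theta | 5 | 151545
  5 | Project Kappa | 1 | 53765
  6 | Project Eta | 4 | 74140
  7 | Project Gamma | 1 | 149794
SELECT name, budget FROM projects ORDER BY budget ASC LIMIT 3

Execution result:
name | budget
Project Kappa | 53765
Project Eta | 74140
Project Alpha | 105307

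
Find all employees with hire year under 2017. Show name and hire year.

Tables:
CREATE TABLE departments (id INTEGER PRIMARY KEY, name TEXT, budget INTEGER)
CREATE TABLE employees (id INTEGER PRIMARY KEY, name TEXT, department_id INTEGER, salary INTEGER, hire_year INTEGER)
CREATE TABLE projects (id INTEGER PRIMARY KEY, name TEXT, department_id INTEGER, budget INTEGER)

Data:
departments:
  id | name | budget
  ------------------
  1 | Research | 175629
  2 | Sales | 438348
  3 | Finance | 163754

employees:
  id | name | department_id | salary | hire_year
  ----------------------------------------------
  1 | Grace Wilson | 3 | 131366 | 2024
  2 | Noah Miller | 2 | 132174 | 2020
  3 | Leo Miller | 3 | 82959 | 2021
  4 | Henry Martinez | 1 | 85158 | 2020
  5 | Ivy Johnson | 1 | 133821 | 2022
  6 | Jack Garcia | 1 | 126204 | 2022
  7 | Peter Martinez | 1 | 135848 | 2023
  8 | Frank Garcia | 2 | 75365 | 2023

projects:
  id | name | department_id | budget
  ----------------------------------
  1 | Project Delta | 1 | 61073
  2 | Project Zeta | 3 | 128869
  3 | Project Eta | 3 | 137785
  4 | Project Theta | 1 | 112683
SELECT name, hire_year FROM employees WHERE hire_year < 2017

Execution result:
(no rows)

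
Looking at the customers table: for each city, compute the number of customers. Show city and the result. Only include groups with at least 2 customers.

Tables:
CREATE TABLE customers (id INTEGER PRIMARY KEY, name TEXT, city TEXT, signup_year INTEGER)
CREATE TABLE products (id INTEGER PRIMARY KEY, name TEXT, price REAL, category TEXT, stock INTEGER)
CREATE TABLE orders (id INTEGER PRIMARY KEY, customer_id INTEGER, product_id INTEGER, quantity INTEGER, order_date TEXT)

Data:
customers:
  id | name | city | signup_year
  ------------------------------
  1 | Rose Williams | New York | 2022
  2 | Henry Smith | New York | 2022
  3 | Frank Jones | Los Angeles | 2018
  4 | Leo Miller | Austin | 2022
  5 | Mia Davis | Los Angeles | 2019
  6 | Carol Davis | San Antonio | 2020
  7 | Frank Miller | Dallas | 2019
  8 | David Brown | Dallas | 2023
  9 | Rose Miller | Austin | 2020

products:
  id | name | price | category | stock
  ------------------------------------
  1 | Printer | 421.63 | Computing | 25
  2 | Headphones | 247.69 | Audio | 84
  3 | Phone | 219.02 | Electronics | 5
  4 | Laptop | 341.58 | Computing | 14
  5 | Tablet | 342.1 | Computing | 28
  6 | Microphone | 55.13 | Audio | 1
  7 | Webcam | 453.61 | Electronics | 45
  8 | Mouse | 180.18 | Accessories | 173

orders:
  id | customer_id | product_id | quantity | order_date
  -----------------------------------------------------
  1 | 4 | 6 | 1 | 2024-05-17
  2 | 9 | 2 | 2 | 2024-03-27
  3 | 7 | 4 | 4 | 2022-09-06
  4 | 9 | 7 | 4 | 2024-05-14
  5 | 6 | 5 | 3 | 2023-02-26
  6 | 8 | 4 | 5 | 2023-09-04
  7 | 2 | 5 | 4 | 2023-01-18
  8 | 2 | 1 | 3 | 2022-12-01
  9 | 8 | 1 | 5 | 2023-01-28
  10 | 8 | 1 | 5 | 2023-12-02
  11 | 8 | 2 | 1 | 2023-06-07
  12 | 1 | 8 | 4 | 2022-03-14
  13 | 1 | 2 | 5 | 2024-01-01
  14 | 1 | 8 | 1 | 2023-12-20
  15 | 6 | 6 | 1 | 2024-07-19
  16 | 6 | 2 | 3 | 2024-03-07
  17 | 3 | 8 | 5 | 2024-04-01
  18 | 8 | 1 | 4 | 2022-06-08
SELECT city, COUNT(*) AS n FROM customers GROUP BY city HAVING COUNT(*) >= 2

Execution result:
city | n
Austin | 2
Dallas | 2
Los Angeles | 2
New York | 2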